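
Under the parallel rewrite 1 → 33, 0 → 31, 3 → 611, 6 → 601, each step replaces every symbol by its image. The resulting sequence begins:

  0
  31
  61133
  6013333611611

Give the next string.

Replace each of the 13 characters of 6013333611611 in place — 601 31 33 611 611 611 611 601 33 33 601 33 33 — and concatenate.

601313361161161161160133336013333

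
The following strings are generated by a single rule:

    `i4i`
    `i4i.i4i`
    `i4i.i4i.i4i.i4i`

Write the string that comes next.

Every step duplicates the string with '.' between the halves.
One more doubling of i4i.i4i.i4i.i4i gives the answer.

i4i.i4i.i4i.i4i.i4i.i4i.i4i.i4i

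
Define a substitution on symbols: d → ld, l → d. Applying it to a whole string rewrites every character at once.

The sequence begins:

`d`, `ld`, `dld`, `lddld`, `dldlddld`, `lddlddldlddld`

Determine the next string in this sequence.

Rewriting the 13 symbols of lddlddldlddld one by one yields d ld ld d ld ld d ld d ld ld d ld; concatenated:

dldlddldlddlddldlddld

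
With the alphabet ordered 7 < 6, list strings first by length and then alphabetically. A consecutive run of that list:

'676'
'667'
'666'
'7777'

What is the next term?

7776

Find the rightmost character of 7777 below 6, bump it to the next letter, and reset everything to its right to 7.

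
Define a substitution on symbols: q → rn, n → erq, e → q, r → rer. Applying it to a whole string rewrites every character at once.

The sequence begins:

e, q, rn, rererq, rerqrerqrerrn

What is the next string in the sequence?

rerqrerrnrerqrerrnrerqrerrererq

Replace each of the 13 characters of rerqrerqrerrn in place — rer q rer rn rer q rer rn rer q rer rer erq — and concatenate.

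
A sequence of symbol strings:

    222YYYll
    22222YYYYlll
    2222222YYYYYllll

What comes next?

Term n consists of 2n+1 2's, followed by n+2 Y's, followed by n+1 l's (n = 1, 2, …).
Setting n = 4 gives 9, 6, 5 characters in each block.

222222222YYYYYYlllll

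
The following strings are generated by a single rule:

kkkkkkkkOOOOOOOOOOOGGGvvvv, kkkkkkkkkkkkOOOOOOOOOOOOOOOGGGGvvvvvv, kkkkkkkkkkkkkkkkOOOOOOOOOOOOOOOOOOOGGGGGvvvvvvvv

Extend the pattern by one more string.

The n-th term is 4n k's then 4n+3 O's then n+1 G's then 2n v's, where the shown terms are n = 2, 3, 4.
Setting n = 5 gives 20, 23, 6, 10 characters in each block.

kkkkkkkkkkkkkkkkkkkkOOOOOOOOOOOOOOOOOOOOOOOGGGGGGvvvvvvvvvv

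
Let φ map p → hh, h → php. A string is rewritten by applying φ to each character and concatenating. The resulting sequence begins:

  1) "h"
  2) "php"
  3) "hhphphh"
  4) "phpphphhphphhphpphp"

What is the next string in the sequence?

φ(phpphphhphphhphpphp) expands symbol-by-symbol to hh php hh hh php hh php php hh php hh php php hh php hh hh php hh; joining the 19 pieces gives the next term.

hhphphhhhphphhphpphphhphphhphpphphhphphhhhphphh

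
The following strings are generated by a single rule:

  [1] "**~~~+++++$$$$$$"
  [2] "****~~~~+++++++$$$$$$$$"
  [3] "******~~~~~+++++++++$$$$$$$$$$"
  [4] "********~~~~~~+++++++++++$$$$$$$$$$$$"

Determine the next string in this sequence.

Term n consists of 2n-2 *'s, followed by n+1 ~'s, followed by 2n+1 +'s, followed by 2n+2 $'s, where the shown terms are n = 2, 3, 4, 5.
At n = 6 the blocks have lengths 10, 7, 13, 14.

**********~~~~~~~+++++++++++++$$$$$$$$$$$$$$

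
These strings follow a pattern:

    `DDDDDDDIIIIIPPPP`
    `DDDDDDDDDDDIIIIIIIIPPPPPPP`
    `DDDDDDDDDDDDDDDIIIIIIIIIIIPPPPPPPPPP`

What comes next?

Term n consists of 4n+3 D's, followed by 3n+2 I's, followed by 3n+1 P's (n = 1, 2, …).
At n = 4 the blocks have lengths 19, 14, 13.

DDDDDDDDDDDDDDDDDDDIIIIIIIIIIIIIIPPPPPPPPPPPPP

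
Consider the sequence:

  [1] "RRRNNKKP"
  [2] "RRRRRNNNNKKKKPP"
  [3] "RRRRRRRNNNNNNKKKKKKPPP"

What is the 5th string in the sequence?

RRRRRRRRRRRNNNNNNNNNNKKKKKKKKKKPPPPP

Term n consists of 2n+1 R's, followed by 2n N's, followed by 2n K's, followed by n P's (n = 1, 2, …).
Setting n = 5 gives 11, 10, 10, 5 characters in each block.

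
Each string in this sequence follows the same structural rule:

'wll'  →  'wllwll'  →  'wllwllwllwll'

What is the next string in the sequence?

wllwllwllwllwllwllwllwll

Every step duplicates the string.
So the next term is two copies of wllwllwllwll.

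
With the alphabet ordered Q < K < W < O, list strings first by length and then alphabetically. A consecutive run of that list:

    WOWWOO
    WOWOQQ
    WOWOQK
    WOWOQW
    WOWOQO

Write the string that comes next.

The successor of WOWOQO increments the rightmost position that isn't already O and resets every position after it to Q.

WOWOKQ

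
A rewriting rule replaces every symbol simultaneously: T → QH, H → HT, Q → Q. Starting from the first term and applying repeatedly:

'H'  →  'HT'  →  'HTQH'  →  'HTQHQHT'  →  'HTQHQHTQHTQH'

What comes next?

Rewriting each symbol of HTQHQHTQHTQH: H→HT, T→QH, Q→Q, H→HT, Q→Q, H→HT, T→QH, Q→Q, H→HT, T→QH, Q→Q, H→HT, which concatenates to HT QH Q HT Q HT QH Q HT QH Q HT.

HTQHQHTQHTQHQHTQHQHT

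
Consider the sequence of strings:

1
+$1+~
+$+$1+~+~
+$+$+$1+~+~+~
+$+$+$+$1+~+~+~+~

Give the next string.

s(k+1) = +$·s(k)·+~, so each term gains +$ as a prefix and +~ as a suffix.
Applying this once more to +$+$+$+$1+~+~+~+~:

+$+$+$+$+$1+~+~+~+~+~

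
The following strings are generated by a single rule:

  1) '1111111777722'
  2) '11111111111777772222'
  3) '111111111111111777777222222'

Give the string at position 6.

111111111111111111111111111777777777222222222222

Each string has the form 1^{4n+3} 7^{n+3} 2^{2n} (n = 1, 2, …).
At n = 6 the blocks have lengths 27, 9, 12.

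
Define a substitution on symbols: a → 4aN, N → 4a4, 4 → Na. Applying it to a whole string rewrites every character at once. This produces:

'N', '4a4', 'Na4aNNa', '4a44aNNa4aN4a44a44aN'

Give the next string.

Na4aNNaNa4aN4a44a44aNNa4aN4a4Na4aNNaNa4aNNaNa4aN4a4

Replace each of the 20 characters of 4a44aNNa4aN4a44a44aN in place — Na 4aN Na Na 4aN 4a4 4a4 4aN Na 4aN 4a4 Na 4aN Na Na 4aN Na Na 4aN 4a4 — and concatenate.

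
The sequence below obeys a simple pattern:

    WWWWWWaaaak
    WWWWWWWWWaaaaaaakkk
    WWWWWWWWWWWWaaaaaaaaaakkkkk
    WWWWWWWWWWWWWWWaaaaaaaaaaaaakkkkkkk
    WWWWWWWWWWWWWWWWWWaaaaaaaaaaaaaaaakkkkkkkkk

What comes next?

WWWWWWWWWWWWWWWWWWWWWaaaaaaaaaaaaaaaaaaakkkkkkkkkkk

Reading off run lengths: W runs 6, 9, 12, 15, 18; a runs 4, 7, 10, 13, 16; k runs 1, 3, 5, 7, 9 — each is linear in n (n = 1, 2, …).
For the next term, n = 6, so the run lengths are 21, 19, 11.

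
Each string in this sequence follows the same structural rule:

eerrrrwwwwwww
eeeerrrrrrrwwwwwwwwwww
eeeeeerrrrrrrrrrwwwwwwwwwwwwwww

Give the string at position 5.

eeeeeeeeeerrrrrrrrrrrrrrrrwwwwwwwwwwwwwwwwwwwwwww

Term n consists of 2n e's, followed by 3n+1 r's, followed by 4n+3 w's (n = 1, 2, …).
For term 5, n = 5, so the run lengths are 10, 16, 23.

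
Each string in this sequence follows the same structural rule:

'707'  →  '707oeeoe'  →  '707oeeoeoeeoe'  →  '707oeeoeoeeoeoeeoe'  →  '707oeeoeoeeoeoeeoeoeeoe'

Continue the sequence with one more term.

Each term is the previous one with oeeoe appended.
Applying this once more to 707oeeoeoeeoeoeeoeoeeoe:

707oeeoeoeeoeoeeoeoeeoeoeeoe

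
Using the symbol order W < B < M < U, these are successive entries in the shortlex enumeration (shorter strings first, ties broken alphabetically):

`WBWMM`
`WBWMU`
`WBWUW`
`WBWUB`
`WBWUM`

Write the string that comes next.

The successor of WBWUM increments the rightmost position that isn't already U and resets every position after it to W.

WBWUU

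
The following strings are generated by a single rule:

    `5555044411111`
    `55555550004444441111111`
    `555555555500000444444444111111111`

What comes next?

5555555555555000000044444444444411111111111

Each string has the form 5^{3n+1} 0^{2n-1} 4^{3n} 1^{2n+3} (n = 1, 2, …).
For the next term, n = 4, so the run lengths are 13, 7, 12, 11.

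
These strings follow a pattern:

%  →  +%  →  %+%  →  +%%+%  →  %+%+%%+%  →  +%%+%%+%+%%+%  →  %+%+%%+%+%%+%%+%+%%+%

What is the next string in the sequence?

+%%+%%+%+%%+%%+%+%%+%+%%+%%+%+%%+%

Each term (from the third on) is the two preceding terms concatenated in order: term 3 = %·+% = %+%.
So term 8 is +%%+%%+%+%%+%·%+%+%%+%+%%+%%+%+%%+%.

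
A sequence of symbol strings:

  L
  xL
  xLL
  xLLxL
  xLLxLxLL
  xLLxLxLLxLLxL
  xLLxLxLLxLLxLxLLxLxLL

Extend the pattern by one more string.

From term 3 onward, concatenate the last term with the second-to-last: xL·L = xLL, xLL·xL = xLLxL, …
The next term joins xLLxLxLLxLLxLxLLxLxLL and xLLxLxLLxLLxL.

xLLxLxLLxLLxLxLLxLxLLxLLxLxLLxLLxL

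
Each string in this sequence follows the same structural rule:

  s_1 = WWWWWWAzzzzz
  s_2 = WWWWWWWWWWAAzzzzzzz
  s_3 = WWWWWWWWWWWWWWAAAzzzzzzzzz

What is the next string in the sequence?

The n-th term is 4n+2 W's then n A's then 2n+3 z's (n = 1, 2, …).
Setting n = 4 gives 18, 4, 11 characters in each block.

WWWWWWWWWWWWWWWWWWAAAAzzzzzzzzzzz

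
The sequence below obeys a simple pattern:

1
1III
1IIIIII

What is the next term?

The strings grow by a fixed suffix III each time.
So the next term is 1IIIIII·III.

1IIIIIIIII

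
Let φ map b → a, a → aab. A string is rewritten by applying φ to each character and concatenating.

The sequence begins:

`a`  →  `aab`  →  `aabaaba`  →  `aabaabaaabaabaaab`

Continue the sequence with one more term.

Replace each of the 17 characters of aabaabaaabaabaaab in place — aab aab a aab aab a aab aab aab a aab aab a aab aab aab a — and concatenate.

aabaabaaabaabaaabaabaabaaabaabaaabaabaaba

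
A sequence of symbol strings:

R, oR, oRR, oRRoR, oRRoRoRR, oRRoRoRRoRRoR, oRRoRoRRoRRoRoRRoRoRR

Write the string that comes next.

oRRoRoRRoRRoRoRRoRoRRoRRoRoRRoRRoR

From term 3 onward, concatenate the last term with the second-to-last: oR·R = oRR, oRR·oR = oRRoR, …
So term 8 is oRRoRoRRoRRoRoRRoRoRR·oRRoRoRRoRRoR.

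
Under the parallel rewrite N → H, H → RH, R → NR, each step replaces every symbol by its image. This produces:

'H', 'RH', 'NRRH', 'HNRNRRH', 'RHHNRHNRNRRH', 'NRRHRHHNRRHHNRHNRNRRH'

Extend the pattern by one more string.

Replace each of the 21 characters of NRRHRHHNRRHHNRHNRNRRH in place — H NR NR RH NR RH RH H NR NR RH RH H NR RH H NR H NR NR RH — and concatenate.

HNRNRRHNRRHRHHNRNRRHRHHNRRHHNRHNRNRRH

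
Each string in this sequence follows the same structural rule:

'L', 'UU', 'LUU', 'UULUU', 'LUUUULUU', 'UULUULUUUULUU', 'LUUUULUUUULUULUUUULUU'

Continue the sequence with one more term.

UULUULUUUULUULUUUULUUUULUULUUUULUU

From term 3 onward, concatenate the second-to-last term with the last: L·UU = LUU, UU·LUU = UULUU, …
The next term joins UULUULUUUULUU and LUUUULUUUULUULUUUULUU.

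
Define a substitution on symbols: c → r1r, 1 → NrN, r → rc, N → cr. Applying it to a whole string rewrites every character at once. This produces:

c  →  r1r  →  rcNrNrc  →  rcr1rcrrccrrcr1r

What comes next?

Rewriting the 16 symbols of rcr1rcrrccrrcr1r one by one yields rc r1r rc NrN rc r1r rc rc r1r r1r rc rc r1r rc NrN rc; concatenated:

rcr1rrcNrNrcr1rrcrcr1rr1rrcrcr1rrcNrNrc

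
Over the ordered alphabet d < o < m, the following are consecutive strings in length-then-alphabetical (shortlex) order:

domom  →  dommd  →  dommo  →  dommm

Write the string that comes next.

dmddd

Treat dommm as a base-3 numeral over the given alphabet and add one, carrying through any trailing m's.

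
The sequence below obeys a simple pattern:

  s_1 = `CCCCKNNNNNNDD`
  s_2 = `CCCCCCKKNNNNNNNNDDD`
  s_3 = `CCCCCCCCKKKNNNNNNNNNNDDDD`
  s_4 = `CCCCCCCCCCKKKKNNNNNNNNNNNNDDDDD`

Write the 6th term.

Each string has the form C^{2n-2} K^{n-2} N^{2n} D^{n-1}, where the shown terms are n = 3, 4, 5, 6.
Setting n = 8 gives 14, 6, 16, 7 characters in each block.

CCCCCCCCCCCCCCKKKKKKNNNNNNNNNNNNNNNNDDDDDDD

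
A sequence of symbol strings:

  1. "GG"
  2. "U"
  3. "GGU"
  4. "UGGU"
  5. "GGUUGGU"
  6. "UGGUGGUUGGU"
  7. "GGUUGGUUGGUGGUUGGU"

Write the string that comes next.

UGGUGGUUGGUGGUUGGUUGGUGGUUGGU

Each term (from the third on) is the two preceding terms concatenated in order: term 3 = GG·U = GGU.
So term 8 is UGGUGGUUGGU·GGUUGGUUGGUGGUUGGU.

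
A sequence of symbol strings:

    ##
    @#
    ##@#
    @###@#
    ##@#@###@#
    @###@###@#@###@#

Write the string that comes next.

From term 3 onward, concatenate the second-to-last term with the last: ##·@# = ##@#, @#·##@# = @###@#, …
The next term joins ##@#@###@# and @###@###@#@###@#.

##@#@###@#@###@###@#@###@#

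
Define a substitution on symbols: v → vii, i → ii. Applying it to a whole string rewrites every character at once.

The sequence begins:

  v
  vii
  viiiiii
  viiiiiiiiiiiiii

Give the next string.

Rewriting the 15 symbols of viiiiiiiiiiiiii one by one yields vii ii ii ii ii ii ii ii ii ii ii ii ii ii ii; concatenated:

viiiiiiiiiiiiiiiiiiiiiiiiiiiiii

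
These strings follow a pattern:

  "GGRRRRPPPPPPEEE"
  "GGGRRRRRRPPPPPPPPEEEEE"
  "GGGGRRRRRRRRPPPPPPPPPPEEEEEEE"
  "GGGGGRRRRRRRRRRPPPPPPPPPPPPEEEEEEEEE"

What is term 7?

GGGGGGGGRRRRRRRRRRRRRRRRPPPPPPPPPPPPPPPPPPEEEEEEEEEEEEEEE

The n-th term is n G's then 2n R's then 2n+2 P's then 2n-1 E's, where the shown terms are n = 2, 3, 4, 5.
Setting n = 8 gives 8, 16, 18, 15 characters in each block.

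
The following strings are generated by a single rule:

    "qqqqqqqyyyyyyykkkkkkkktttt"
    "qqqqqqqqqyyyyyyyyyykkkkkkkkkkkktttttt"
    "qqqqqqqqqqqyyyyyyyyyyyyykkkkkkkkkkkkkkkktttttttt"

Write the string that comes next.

qqqqqqqqqqqqqyyyyyyyyyyyyyyyykkkkkkkkkkkkkkkkkkkktttttttttt

Reading off run lengths: q runs 7, 9, 11; y runs 7, 10, 13; k runs 8, 12, 16; t runs 4, 6, 8 — each is linear in n, where the shown terms are n = 2, 3, 4.
For the next term, n = 5, so the run lengths are 13, 16, 20, 10.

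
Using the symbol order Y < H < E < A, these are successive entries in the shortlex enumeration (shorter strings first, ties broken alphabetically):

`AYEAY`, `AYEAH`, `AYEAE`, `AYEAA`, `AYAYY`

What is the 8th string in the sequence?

Advancing 3 positions from AYAYY through AYAYY → AYAYH → AYAYE reaches term 8.

AYAYA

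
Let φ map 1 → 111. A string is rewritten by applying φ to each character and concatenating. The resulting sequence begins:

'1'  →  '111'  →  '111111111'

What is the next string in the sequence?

Apply φ to 111111111 symbol by symbol: 1→111, 1→111, 1→111, 1→111, 1→111, 1→111, 1→111, 1→111, 1→111; joined: 111 111 111 111 111 111 111 111 111.

111111111111111111111111111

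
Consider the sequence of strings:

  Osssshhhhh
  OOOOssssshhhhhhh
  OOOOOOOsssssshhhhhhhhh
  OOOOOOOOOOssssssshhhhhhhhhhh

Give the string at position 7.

OOOOOOOOOOOOOOOOOOOsssssssssshhhhhhhhhhhhhhhhh

Term n consists of 3n-2 O's, followed by n+3 s's, followed by 2n+3 h's (n = 1, 2, …).
At n = 7 the blocks have lengths 19, 10, 17.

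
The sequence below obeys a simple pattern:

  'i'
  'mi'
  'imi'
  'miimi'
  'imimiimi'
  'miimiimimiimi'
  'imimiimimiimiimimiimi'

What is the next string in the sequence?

Each term (from the third on) is the two preceding terms concatenated in order: term 3 = i·mi = imi.
The next term joins miimiimimiimi and imimiimimiimiimimiimi.

miimiimimiimiimimiimimiimiimimiimi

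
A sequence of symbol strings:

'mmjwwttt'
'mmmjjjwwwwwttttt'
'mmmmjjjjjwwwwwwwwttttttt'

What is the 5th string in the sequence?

Reading off run lengths: m runs 2, 3, 4; j runs 1, 3, 5; w runs 2, 5, 8; t runs 3, 5, 7 — each is linear in n (n = 1, 2, …).
Setting n = 5 gives 6, 9, 14, 11 characters in each block.

mmmmmmjjjjjjjjjwwwwwwwwwwwwwwttttttttttt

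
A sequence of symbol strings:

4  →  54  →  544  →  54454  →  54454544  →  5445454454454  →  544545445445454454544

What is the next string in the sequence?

5445454454454544545445445454454454

This is a Fibonacci-style word recurrence s(k) = s(k−1)·s(k−2): e.g. 54·4 = 544.
The next term joins 544545445445454454544 and 5445454454454.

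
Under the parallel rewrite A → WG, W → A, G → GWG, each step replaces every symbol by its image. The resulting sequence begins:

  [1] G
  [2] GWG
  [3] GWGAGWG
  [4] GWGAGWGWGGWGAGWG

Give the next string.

φ(GWGAGWGWGGWGAGWG) expands symbol-by-symbol to GWG A GWG WG GWG A GWG A GWG GWG A GWG WG GWG A GWG; joining the 16 pieces gives the next term.

GWGAGWGWGGWGAGWGAGWGGWGAGWGWGGWGAGWG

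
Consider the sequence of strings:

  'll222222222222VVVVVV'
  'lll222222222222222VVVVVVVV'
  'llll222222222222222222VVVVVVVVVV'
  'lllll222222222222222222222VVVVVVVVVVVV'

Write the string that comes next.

llllll222222222222222222222222VVVVVVVVVVVVVV

Each string has the form l^{n-1} 2^{3n+3} V^{2n}, where the shown terms are n = 3, 4, 5, 6.
For the next term, n = 7, so the run lengths are 6, 24, 14.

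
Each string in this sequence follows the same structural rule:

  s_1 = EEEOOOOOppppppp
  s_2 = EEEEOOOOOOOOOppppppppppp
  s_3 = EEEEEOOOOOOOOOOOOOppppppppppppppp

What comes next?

EEEEEEOOOOOOOOOOOOOOOOOppppppppppppppppppp

Term n consists of n+2 E's, followed by 4n+1 O's, followed by 4n+3 p's (n = 1, 2, …).
Setting n = 4 gives 6, 17, 19 characters in each block.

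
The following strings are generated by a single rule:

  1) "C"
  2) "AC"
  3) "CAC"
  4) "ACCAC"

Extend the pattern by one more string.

CACACCAC

Each term (from the third on) is the two preceding terms concatenated in order: term 3 = C·AC = CAC.
Continuing: CAC · ACCAC gives term 5.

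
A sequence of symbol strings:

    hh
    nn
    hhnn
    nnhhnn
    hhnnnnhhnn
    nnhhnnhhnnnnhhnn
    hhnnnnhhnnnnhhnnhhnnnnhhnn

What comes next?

nnhhnnhhnnnnhhnnhhnnnnhhnnnnhhnnhhnnnnhhnn

From term 3 onward, concatenate the second-to-last term with the last: hh·nn = hhnn, nn·hhnn = nnhhnn, …
The next term joins nnhhnnhhnnnnhhnn and hhnnnnhhnnnnhhnnhhnnnnhhnn.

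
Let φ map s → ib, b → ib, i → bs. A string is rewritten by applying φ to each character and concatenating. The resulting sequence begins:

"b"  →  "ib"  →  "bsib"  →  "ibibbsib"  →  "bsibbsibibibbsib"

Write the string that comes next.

φ(bsibbsibibibbsib) expands symbol-by-symbol to ib ib bs ib ib ib bs ib bs ib bs ib ib ib bs ib; joining the 16 pieces gives the next term.

ibibbsibibibbsibbsibbsibibibbsib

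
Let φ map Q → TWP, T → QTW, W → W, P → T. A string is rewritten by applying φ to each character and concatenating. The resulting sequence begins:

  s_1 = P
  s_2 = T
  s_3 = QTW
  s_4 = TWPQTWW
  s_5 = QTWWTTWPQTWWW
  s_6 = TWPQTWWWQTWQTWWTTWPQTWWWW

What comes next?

QTWWTTWPQTWWWWTWPQTWWTWPQTWWWQTWQTWWTTWPQTWWWWW

Applying the rule to each of the 25 symbols of TWPQTWWWQTWQTWWTTWPQTWWWW gives the pieces QTW W T TWP QTW W W W TWP QTW W TWP QTW W W QTW QTW W T TWP QTW W W W W, which concatenate to the answer.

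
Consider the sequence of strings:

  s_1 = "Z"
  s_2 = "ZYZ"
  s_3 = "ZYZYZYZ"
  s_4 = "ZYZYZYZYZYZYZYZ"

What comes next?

Every step duplicates the string with 'Y' between the halves.
Doubling ZYZYZYZYZYZYZYZ with 'Y' between the halves:

ZYZYZYZYZYZYZYZYZYZYZYZYZYZYZYZ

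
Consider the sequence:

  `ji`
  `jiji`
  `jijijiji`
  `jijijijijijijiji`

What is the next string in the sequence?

jijijijijijijijijijijijijijijiji

Each string is two copies of the previous one concatenated.
One more doubling of jijijijijijijiji gives the answer.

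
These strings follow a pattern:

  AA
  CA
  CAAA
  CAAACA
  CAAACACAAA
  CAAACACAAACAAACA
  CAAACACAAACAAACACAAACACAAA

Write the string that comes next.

From term 3 onward, concatenate the last term with the second-to-last: CA·AA = CAAA, CAAA·CA = CAAACA, …
Continuing: CAAACACAAACAAACACAAACACAAA · CAAACACAAACAAACA gives term 8.

CAAACACAAACAAACACAAACACAAACAAACACAAACAAACA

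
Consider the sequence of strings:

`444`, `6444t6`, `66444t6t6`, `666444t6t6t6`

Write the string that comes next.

6666444t6t6t6t6

Every step adds 6 to the front and t6 to the end of the previous string.
So the next term is 6·666444t6t6t6·t6.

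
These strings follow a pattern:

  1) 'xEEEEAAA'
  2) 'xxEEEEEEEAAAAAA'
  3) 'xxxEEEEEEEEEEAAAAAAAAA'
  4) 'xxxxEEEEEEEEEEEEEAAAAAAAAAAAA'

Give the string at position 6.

The n-th term is n x's then 3n+1 E's then 3n A's (n = 1, 2, …).
For term 6, n = 6, so the run lengths are 6, 19, 18.

xxxxxxEEEEEEEEEEEEEEEEEEEAAAAAAAAAAAAAAAAAA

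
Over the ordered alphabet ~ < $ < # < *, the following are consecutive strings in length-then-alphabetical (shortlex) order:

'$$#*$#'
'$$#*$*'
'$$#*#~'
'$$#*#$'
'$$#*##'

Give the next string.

The successor of $$#*## increments the rightmost position that isn't already * and resets every position after it to ~.

$$#*#*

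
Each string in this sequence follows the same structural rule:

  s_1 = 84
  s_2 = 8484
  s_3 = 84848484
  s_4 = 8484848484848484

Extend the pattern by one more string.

Every step duplicates the string.
Doubling 8484848484848484:

84848484848484848484848484848484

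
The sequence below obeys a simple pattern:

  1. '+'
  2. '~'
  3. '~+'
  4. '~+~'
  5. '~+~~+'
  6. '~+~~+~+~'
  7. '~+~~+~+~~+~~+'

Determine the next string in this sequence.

From term 3 onward, concatenate the last term with the second-to-last: ~·+ = ~+, ~+·~ = ~+~, …
Continuing: ~+~~+~+~~+~~+ · ~+~~+~+~ gives term 8.

~+~~+~+~~+~~+~+~~+~+~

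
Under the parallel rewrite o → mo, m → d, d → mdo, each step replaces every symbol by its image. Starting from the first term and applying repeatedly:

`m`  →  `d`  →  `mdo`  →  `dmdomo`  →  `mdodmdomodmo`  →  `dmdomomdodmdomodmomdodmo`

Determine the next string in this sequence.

mdodmdomodmodmdomomdodmdomodmomdodmodmdomomdodmo

Applying the rule to each of the 24 symbols of dmdomomdodmdomodmomdodmo gives the pieces mdo d mdo mo d mo d mdo mo mdo d mdo mo d mo mdo d mo d mdo mo mdo d mo, which concatenate to the answer.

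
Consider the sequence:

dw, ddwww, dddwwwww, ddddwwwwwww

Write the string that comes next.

dddddwwwwwwwww

Reading off run lengths: d runs 1, 2, 3, 4; w runs 1, 3, 5, 7 — each is linear in n (n = 1, 2, …).
For the next term, n = 5, so the run lengths are 5, 9.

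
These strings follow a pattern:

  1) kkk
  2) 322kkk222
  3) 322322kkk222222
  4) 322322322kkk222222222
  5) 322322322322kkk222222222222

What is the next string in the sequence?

322322322322322kkk222222222222222

Each term wraps the previous one in 322 on the left and 222 on the right.
One more step from 322322322322kkk222222222222 gives the answer.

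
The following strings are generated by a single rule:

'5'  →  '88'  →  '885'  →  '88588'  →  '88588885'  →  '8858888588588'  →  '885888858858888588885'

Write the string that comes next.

Each term (from the third on) is the previous term followed by the one before it: term 3 = 88·5 = 885.
The next term joins 885888858858888588885 and 8858888588588.

8858888588588885888858858888588588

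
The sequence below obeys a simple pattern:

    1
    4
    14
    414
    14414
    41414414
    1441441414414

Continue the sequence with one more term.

414144141441441414414

This is a Fibonacci-style word recurrence s(k) = s(k−2)·s(k−1): e.g. 1·4 = 14.
So term 8 is 41414414·1441441414414.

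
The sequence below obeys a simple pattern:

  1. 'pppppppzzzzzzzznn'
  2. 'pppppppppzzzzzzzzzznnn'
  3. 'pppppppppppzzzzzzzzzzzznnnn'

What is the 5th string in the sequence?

pppppppppppppppzzzzzzzzzzzzzzzznnnnnn

Reading off run lengths: p runs 7, 9, 11; z runs 8, 10, 12; n runs 2, 3, 4 — each is linear in n, where the shown terms are n = 3, 4, 5.
At n = 7 the blocks have lengths 15, 16, 6.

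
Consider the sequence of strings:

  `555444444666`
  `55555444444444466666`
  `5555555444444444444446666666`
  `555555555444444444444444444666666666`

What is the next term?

55555555555444444444444444444444466666666666

The n-th term is 2n+1 5's then 4n+2 4's then 2n+1 6's (n = 1, 2, …).
For the next term, n = 5, so the run lengths are 11, 22, 11.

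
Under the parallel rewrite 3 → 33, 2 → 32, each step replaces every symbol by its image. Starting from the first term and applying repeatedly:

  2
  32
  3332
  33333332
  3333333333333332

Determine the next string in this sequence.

33333333333333333333333333333332

φ(3333333333333332) expands symbol-by-symbol to 33 33 33 33 33 33 33 33 33 33 33 33 33 33 33 32; joining the 16 pieces gives the next term.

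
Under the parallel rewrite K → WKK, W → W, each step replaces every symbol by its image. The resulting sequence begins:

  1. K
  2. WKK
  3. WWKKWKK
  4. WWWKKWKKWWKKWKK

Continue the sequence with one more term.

Replace each of the 15 characters of WWWKKWKKWWKKWKK in place — W W W WKK WKK W WKK WKK W W WKK WKK W WKK WKK — and concatenate.

WWWWKKWKKWWKKWKKWWWKKWKKWWKKWKK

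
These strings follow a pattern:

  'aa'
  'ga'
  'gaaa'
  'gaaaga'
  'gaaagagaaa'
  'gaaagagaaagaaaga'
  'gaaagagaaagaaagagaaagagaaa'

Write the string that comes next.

gaaagagaaagaaagagaaagagaaagaaagagaaagaaaga

From term 3 onward, concatenate the last term with the second-to-last: ga·aa = gaaa, gaaa·ga = gaaaga, …
So term 8 is gaaagagaaagaaagagaaagagaaa·gaaagagaaagaaaga.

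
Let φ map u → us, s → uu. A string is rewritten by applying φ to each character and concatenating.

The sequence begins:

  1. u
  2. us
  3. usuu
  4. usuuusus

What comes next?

Rewriting each symbol of usuuusus: u→us, s→uu, u→us, u→us, u→us, s→uu, u→us, s→uu, which concatenates to us uu us us us uu us uu.

usuuusususuuusuu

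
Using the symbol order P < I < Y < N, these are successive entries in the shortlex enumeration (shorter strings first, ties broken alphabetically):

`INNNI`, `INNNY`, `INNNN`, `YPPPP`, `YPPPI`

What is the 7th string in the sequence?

YPPPN

Advancing 2 positions from YPPPI through YPPPI → YPPPY reaches term 7.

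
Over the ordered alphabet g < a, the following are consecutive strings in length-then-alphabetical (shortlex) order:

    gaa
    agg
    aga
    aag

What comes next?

aaa

Treat aag as a base-2 numeral over the given alphabet and add one, carrying through any trailing a's.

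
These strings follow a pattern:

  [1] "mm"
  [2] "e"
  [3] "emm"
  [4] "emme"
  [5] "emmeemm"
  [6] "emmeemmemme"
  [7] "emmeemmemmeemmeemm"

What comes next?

Each term (from the third on) is the previous term followed by the one before it: term 3 = e·mm = emm.
The next term joins emmeemmemmeemmeemm and emmeemmemme.

emmeemmemmeemmeemmemmeemmemme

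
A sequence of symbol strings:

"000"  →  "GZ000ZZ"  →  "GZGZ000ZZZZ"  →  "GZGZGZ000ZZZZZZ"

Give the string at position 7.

GZGZGZGZGZGZ000ZZZZZZZZZZZZ

Each term wraps the previous one in GZ on the left and ZZ on the right.
From GZGZGZ000ZZZZZZ, 3 further steps: GZGZGZ000ZZZZZZ → GZGZGZGZ000ZZZZZZZZ → GZGZGZGZGZ000ZZZZZZZZZZ → (answer).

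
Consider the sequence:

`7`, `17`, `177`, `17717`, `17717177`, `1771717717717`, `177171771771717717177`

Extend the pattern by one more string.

1771717717717177171771771717717717

Each term (from the third on) is the previous term followed by the one before it: term 3 = 17·7 = 177.
So term 8 is 177171771771717717177·1771717717717.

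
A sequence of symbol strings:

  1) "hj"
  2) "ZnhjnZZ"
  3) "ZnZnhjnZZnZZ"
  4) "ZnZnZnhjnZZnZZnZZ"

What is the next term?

s(k+1) = Zn·s(k)·nZZ, so each term gains Zn as a prefix and nZZ as a suffix.
One more step from ZnZnZnhjnZZnZZnZZ gives the answer.

ZnZnZnZnhjnZZnZZnZZnZZ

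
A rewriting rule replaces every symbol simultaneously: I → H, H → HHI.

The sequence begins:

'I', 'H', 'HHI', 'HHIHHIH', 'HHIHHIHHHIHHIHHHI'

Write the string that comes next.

HHIHHIHHHIHHIHHHIHHIHHIHHHIHHIHHHIHHIHHIH

φ(HHIHHIHHHIHHIHHHI) expands symbol-by-symbol to HHI HHI H HHI HHI H HHI HHI HHI H HHI HHI H HHI HHI HHI H; joining the 17 pieces gives the next term.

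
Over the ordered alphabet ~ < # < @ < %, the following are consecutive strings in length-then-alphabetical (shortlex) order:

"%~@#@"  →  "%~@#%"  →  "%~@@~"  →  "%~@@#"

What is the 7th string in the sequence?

%~@%~

Continuing the enumeration 3 steps past %~@@#: %~@@# → %~@@@ → %~@@% → (answer).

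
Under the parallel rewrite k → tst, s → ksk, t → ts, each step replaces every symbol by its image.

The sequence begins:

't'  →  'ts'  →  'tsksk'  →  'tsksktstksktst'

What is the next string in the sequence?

tsksktstksktsttsksktststksktsttskskts

Replace each of the 14 characters of tsksktstksktst in place — ts ksk tst ksk tst ts ksk ts tst ksk tst ts ksk ts — and concatenate.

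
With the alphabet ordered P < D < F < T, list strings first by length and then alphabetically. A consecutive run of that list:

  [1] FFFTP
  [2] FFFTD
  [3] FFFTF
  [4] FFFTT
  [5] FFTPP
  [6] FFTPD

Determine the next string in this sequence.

Find the rightmost character of FFTPD below T, bump it to the next letter, and reset everything to its right to P.

FFTPF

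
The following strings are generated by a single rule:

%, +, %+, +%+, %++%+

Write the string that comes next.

+%+%++%+

Each term (from the third on) is the two preceding terms concatenated in order: term 3 = %·+ = %+.
The next term joins +%+ and %++%+.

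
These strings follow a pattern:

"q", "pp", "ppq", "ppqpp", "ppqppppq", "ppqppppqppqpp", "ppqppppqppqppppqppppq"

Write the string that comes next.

Each term (from the third on) is the previous term followed by the one before it: term 3 = pp·q = ppq.
The next term joins ppqppppqppqppppqppppq and ppqppppqppqpp.

ppqppppqppqppppqppppqppqppppqppqpp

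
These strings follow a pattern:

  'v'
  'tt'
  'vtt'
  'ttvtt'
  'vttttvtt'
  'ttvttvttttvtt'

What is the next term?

From term 3 onward, concatenate the second-to-last term with the last: v·tt = vtt, tt·vtt = ttvtt, …
So term 7 is vttttvtt·ttvttvttttvtt.

vttttvttttvttvttttvtt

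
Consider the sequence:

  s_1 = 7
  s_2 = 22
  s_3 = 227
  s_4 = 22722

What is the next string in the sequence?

22722227

This is a Fibonacci-style word recurrence s(k) = s(k−1)·s(k−2): e.g. 22·7 = 227.
Continuing: 22722 · 227 gives term 5.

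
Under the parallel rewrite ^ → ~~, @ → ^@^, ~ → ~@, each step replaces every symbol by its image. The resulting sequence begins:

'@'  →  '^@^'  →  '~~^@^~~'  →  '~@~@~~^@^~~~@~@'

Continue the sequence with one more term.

Applying the rule to each of the 15 symbols of ~@~@~~^@^~~~@~@ gives the pieces ~@ ^@^ ~@ ^@^ ~@ ~@ ~~ ^@^ ~~ ~@ ~@ ~@ ^@^ ~@ ^@^, which concatenate to the answer.

~@^@^~@^@^~@~@~~^@^~~~@~@~@^@^~@^@^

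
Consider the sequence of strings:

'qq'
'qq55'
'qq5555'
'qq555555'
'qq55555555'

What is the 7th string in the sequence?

The strings grow by a fixed suffix 55 each time.
From qq55555555, 2 further steps: qq55555555 → qq5555555555 → (answer).

qq555555555555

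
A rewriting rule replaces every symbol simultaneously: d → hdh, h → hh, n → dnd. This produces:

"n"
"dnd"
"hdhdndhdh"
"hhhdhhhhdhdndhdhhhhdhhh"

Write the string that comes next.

Rewriting the 23 symbols of hhhdhhhhdhdndhdhhhhdhhh one by one yields hh hh hh hdh hh hh hh hh hdh hh hdh dnd hdh hh hdh hh hh hh hh hdh hh hh hh; concatenated:

hhhhhhhdhhhhhhhhhhdhhhhdhdndhdhhhhdhhhhhhhhhhdhhhhhhh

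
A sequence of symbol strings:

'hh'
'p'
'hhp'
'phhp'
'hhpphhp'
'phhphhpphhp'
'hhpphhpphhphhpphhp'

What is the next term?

From term 3 onward, concatenate the second-to-last term with the last: hh·p = hhp, p·hhp = phhp, …
The next term joins phhphhpphhp and hhpphhpphhphhpphhp.

phhphhpphhphhpphhpphhphhpphhp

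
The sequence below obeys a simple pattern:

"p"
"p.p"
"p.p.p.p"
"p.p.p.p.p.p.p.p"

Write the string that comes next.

s(k+1) = s(k)·.·s(k) — each term doubles the last with '.' between the halves.
Doubling p.p.p.p.p.p.p.p with '.' between the halves:

p.p.p.p.p.p.p.p.p.p.p.p.p.p.p.p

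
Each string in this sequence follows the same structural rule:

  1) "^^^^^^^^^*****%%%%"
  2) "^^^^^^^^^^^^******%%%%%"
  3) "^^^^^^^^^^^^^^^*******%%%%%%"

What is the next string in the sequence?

^^^^^^^^^^^^^^^^^^********%%%%%%%

Reading off run lengths: ^ runs 9, 12, 15; * runs 5, 6, 7; % runs 4, 5, 6 — each is linear in n, where the shown terms are n = 3, 4, 5.
At n = 6 the blocks have lengths 18, 8, 7.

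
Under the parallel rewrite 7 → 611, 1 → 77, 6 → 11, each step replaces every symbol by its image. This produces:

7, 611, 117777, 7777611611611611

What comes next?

Applying the rule to each of the 16 symbols of 7777611611611611 gives the pieces 611 611 611 611 11 77 77 11 77 77 11 77 77 11 77 77, which concatenate to the answer.

611611611611117777117777117777117777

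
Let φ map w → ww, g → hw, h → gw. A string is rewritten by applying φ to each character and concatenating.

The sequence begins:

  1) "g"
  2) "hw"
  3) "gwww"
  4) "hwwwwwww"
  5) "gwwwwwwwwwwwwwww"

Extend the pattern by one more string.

φ(gwwwwwwwwwwwwwww) expands symbol-by-symbol to hw ww ww ww ww ww ww ww ww ww ww ww ww ww ww ww; joining the 16 pieces gives the next term.

hwwwwwwwwwwwwwwwwwwwwwwwwwwwwwww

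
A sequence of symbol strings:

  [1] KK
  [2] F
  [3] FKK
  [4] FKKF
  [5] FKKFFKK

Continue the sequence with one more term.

Each term (from the third on) is the previous term followed by the one before it: term 3 = F·KK = FKK.
The next term joins FKKFFKK and FKKF.

FKKFFKKFKKF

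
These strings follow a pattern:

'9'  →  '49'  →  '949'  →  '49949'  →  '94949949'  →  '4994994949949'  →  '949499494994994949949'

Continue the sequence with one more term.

This is a Fibonacci-style word recurrence s(k) = s(k−2)·s(k−1): e.g. 9·49 = 949.
Continuing: 4994994949949 · 949499494994994949949 gives term 8.

4994994949949949499494994994949949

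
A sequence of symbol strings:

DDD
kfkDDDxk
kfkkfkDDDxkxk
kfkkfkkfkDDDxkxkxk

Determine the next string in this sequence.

kfkkfkkfkkfkDDDxkxkxkxk

Each term wraps the previous one in kfk on the left and xk on the right.
One more step from kfkkfkkfkDDDxkxkxk gives the answer.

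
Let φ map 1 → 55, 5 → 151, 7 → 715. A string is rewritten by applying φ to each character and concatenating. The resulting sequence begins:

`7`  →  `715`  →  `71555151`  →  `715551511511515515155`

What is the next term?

Replace each of the 21 characters of 715551511511515515155 in place — 715 55 151 151 151 55 151 55 55 151 55 55 151 55 151 151 55 151 55 151 151 — and concatenate.

715551511511515515155551515555151551511515515155151151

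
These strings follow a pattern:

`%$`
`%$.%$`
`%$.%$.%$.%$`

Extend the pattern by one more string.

Every step duplicates the string with '.' between the halves.
One more doubling of %$.%$.%$.%$ gives the answer.

%$.%$.%$.%$.%$.%$.%$.%$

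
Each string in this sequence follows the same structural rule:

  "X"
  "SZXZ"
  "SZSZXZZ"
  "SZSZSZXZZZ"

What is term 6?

Each term wraps the previous one in SZ on the left and Z on the right.
From SZSZSZXZZZ, 2 further steps: SZSZSZXZZZ → SZSZSZSZXZZZZ → (answer).

SZSZSZSZSZXZZZZZ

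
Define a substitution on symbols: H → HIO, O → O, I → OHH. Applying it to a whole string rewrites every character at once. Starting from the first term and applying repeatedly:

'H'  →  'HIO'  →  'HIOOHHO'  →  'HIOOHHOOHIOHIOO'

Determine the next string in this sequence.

Rewriting the 15 symbols of HIOOHHOOHIOHIOO one by one yields HIO OHH O O HIO HIO O O HIO OHH O HIO OHH O O; concatenated:

HIOOHHOOHIOHIOOOHIOOHHOHIOOHHOO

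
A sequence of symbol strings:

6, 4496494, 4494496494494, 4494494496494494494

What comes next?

4494494494496494494494494

Every step adds 449 to the front and 494 to the end of the previous string.
One more step from 4494494496494494494 gives the answer.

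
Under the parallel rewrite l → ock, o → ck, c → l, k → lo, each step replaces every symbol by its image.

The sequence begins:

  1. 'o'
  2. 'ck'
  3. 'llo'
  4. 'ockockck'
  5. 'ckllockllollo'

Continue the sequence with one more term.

lloockockcklloockockckockockck

Replace each of the 13 characters of ckllockllollo in place — l lo ock ock ck l lo ock ock ck ock ock ck — and concatenate.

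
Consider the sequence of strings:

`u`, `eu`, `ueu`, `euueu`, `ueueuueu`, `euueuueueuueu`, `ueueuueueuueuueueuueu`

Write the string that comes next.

euueuueueuueuueueuueueuueuueueuueu

Each term (from the third on) is the two preceding terms concatenated in order: term 3 = u·eu = ueu.
So term 8 is euueuueueuueu·ueueuueueuueuueueuueu.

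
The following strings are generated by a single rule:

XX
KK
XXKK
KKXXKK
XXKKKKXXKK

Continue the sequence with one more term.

KKXXKKXXKKKKXXKK

This is a Fibonacci-style word recurrence s(k) = s(k−2)·s(k−1): e.g. XX·KK = XXKK.
So term 6 is KKXXKK·XXKKKKXXKK.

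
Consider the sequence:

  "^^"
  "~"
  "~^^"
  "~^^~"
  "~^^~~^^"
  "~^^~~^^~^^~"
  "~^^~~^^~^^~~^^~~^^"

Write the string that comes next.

Each term (from the third on) is the previous term followed by the one before it: term 3 = ~·^^ = ~^^.
The next term joins ~^^~~^^~^^~~^^~~^^ and ~^^~~^^~^^~.

~^^~~^^~^^~~^^~~^^~^^~~^^~^^~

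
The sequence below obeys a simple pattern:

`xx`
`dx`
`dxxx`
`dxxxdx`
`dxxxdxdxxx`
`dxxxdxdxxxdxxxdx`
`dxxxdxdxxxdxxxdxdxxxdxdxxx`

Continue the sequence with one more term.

From term 3 onward, concatenate the last term with the second-to-last: dx·xx = dxxx, dxxx·dx = dxxxdx, …
So term 8 is dxxxdxdxxxdxxxdxdxxxdxdxxx·dxxxdxdxxxdxxxdx.

dxxxdxdxxxdxxxdxdxxxdxdxxxdxxxdxdxxxdxxxdx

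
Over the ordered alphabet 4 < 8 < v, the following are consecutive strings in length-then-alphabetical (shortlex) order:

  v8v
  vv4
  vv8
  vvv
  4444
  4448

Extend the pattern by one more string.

Find the rightmost character of 4448 below v, bump it to the next letter, and reset everything to its right to 4.

444v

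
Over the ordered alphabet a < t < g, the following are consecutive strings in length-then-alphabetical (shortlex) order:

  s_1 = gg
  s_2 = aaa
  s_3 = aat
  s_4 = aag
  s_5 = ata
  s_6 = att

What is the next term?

atg

Find the rightmost character of att below g, bump it to the next letter, and reset everything to its right to a.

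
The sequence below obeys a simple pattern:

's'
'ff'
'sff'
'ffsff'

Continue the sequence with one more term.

Each term (from the third on) is the two preceding terms concatenated in order: term 3 = s·ff = sff.
So term 5 is sff·ffsff.

sffffsff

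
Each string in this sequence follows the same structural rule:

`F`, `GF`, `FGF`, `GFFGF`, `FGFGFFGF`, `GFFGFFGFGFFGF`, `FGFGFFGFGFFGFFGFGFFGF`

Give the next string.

Each term (from the third on) is the two preceding terms concatenated in order: term 3 = F·GF = FGF.
The next term joins GFFGFFGFGFFGF and FGFGFFGFGFFGFFGFGFFGF.

GFFGFFGFGFFGFFGFGFFGFGFFGFFGFGFFGF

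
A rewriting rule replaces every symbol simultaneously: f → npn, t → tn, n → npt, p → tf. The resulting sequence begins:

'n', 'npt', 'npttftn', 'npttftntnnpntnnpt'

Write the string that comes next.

npttftntnnpntnnpttnnptnpttfnpttnnptnpttftn

Applying the rule to each of the 17 symbols of npttftntnnpntnnpt gives the pieces npt tf tn tn npn tn npt tn npt npt tf npt tn npt npt tf tn, which concatenate to the answer.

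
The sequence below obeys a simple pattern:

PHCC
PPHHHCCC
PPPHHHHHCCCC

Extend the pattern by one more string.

PPPPHHHHHHHCCCCC

Term n consists of n P's, followed by 2n-1 H's, followed by n+1 C's (n = 1, 2, …).
At n = 4 the blocks have lengths 4, 7, 5.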